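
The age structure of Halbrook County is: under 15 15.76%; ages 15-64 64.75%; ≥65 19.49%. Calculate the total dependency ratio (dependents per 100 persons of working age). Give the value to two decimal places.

Total dependency ratio: 54.44

Total dependency ratio = (15.76 + 19.49) / 64.75 × 100 = 35.25 / 64.75 × 100 = 54.44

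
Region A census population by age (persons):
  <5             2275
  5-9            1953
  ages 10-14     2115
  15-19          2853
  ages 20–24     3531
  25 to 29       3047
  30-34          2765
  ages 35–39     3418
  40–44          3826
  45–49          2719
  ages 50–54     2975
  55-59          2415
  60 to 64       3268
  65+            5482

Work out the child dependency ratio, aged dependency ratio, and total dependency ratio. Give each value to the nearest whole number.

0–14: 2275 + 1953 + 2115 = 6343
15–64: 2853 + 3531 + 3047 + 2765 + 3418 + 3826 + 2719 + 2975 + 2415 + 3268 = 30817
65+: 5482
Youth dependency ratio = 6343 / 30817 × 100 = 21
Old-age dependency ratio = 5482 / 30817 × 100 = 18
Total dependency ratio = (6343 + 5482) / 30817 × 100 = 11825 / 30817 × 100 = 38

Youth dependency ratio: 21
Old-age dependency ratio: 18
Total dependency ratio: 38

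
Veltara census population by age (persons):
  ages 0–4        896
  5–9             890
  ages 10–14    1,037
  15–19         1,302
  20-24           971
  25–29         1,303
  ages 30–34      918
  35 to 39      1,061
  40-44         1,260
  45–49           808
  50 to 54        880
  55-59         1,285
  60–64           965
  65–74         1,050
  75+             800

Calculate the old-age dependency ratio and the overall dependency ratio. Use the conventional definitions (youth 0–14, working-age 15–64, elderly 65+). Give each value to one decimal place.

Old-age dependency ratio: 17.2
Total dependency ratio: 43.5

0–14: 896 + 890 + 1,037 = 2,823
15–64: 1,302 + 971 + 1,303 + 918 + 1,061 + 1,260 + 808 + 880 + 1,285 + 965 = 10,753
65+: 1,050 + 800 = 1,850
Old-age dependency ratio = 1,850 / 10,753 × 100 = 17.2
Total dependency ratio = (2,823 + 1,850) / 10,753 × 100 = 4,673 / 10,753 × 100 = 43.5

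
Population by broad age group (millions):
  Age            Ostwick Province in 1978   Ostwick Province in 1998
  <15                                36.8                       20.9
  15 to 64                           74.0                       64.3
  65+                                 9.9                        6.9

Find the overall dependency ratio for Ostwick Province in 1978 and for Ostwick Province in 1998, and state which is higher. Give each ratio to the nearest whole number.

Ostwick Province in 1978: 63
Ostwick Province in 1998: 43
Higher: Ostwick Province in 1978

Ostwick Province in 1978: (36.8 + 9.9) / 74.0 × 100 = 46.7 / 74.0 × 100 = 63
Ostwick Province in 1998: (20.9 + 6.9) / 64.3 × 100 = 27.8 / 64.3 × 100 = 43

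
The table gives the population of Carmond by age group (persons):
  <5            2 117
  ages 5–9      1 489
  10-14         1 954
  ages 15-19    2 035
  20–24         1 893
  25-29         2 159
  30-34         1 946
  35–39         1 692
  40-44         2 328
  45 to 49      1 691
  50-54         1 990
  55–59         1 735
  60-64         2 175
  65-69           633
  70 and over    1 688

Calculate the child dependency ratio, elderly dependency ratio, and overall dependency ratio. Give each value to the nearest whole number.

0–14: 2 117 + 1 489 + 1 954 = 5 560
15–64: 2 035 + 1 893 + 2 159 + 1 946 + 1 692 + 2 328 + 1 691 + 1 990 + 1 735 + 2 175 = 19 644
65+: 633 + 1 688 = 2 321
Youth dependency ratio = 5 560 / 19 644 × 100 = 28
Old-age dependency ratio = 2 321 / 19 644 × 100 = 12
Total dependency ratio = (5 560 + 2 321) / 19 644 × 100 = 7 881 / 19 644 × 100 = 40

Youth dependency ratio: 28
Old-age dependency ratio: 12
Total dependency ratio: 40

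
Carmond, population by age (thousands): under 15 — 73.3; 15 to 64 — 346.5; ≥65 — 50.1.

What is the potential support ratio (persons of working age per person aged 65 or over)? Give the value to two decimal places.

Potential support ratio: 6.92

Potential support ratio = 346.5 / 50.1 = 6.92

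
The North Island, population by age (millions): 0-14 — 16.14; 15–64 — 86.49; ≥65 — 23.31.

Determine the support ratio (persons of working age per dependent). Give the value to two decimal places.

Support ratio: 2.19

Support ratio = 86.49 / (16.14 + 23.31) = 86.49 / 39.45 = 2.19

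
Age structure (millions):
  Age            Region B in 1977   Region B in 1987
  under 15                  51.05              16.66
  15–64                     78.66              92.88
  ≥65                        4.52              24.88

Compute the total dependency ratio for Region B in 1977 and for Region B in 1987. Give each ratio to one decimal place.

Region B in 1977: 70.6
Region B in 1987: 44.7

Region B in 1977: (51.05 + 4.52) / 78.66 × 100 = 55.57 / 78.66 × 100 = 70.6
Region B in 1987: (16.66 + 24.88) / 92.88 × 100 = 41.54 / 92.88 × 100 = 44.7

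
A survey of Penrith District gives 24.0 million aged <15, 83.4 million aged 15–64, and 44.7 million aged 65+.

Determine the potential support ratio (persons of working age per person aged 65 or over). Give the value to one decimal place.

Potential support ratio: 1.9

Potential support ratio = 83.4 / 44.7 = 1.9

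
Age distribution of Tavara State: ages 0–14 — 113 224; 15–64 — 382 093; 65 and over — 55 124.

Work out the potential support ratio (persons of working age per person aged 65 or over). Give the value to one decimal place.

Potential support ratio = 382 093 / 55 124 = 6.9

Potential support ratio: 6.9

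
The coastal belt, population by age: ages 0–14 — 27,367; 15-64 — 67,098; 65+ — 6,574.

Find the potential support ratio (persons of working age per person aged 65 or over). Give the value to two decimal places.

Potential support ratio = 67,098 / 6,574 = 10.21

Potential support ratio: 10.21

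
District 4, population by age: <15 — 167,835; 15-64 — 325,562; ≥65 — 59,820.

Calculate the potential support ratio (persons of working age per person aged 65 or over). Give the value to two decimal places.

Potential support ratio: 5.44

Potential support ratio = 325,562 / 59,820 = 5.44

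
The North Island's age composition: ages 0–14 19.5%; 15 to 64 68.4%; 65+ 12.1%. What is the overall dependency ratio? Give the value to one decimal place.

Total dependency ratio = (19.5 + 12.1) / 68.4 × 100 = 31.6 / 68.4 × 100 = 46.2

Total dependency ratio: 46.2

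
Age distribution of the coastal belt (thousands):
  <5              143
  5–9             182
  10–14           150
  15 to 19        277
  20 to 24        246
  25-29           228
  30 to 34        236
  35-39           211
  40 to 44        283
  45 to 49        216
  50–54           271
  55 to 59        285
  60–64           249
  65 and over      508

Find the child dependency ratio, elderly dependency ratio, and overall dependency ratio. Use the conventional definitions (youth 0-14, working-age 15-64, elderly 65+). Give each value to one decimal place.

Youth dependency ratio: 19.0
Old-age dependency ratio: 20.3
Total dependency ratio: 39.3

0–14: 143 + 182 + 150 = 475
15–64: 277 + 246 + 228 + 236 + 211 + 283 + 216 + 271 + 285 + 249 = 2502
65+: 508
Youth dependency ratio = 475 / 2502 × 100 = 19.0
Old-age dependency ratio = 508 / 2502 × 100 = 20.3
Total dependency ratio = (475 + 508) / 2502 × 100 = 983 / 2502 × 100 = 39.3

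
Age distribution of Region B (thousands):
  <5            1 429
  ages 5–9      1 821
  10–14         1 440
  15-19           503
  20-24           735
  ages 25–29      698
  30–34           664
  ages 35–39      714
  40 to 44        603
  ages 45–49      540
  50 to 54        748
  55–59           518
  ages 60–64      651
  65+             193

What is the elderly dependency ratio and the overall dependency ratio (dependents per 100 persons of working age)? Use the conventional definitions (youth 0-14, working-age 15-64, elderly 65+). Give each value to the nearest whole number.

Old-age dependency ratio: 3
Total dependency ratio: 77

0–14: 1 429 + 1 821 + 1 440 = 4 690
15–64: 503 + 735 + 698 + 664 + 714 + 603 + 540 + 748 + 518 + 651 = 6 374
65+: 193
Old-age dependency ratio = 193 / 6 374 × 100 = 3
Total dependency ratio = (4 690 + 193) / 6 374 × 100 = 4 883 / 6 374 × 100 = 77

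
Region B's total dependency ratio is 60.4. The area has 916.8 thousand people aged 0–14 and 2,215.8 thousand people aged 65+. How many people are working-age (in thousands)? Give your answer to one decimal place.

Working-age: 5,186.4

Total dependency ratio = (youth + elderly) / working-age × 100
60.4 = (916.8 + 2,215.8) / W × 100
⇒ 5,186.4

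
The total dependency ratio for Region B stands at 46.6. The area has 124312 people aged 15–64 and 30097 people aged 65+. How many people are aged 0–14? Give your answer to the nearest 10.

Aged 0–14: 27830

Total dependency ratio = (youth + elderly) / working-age × 100
46.6 = (Y + 30097) / 124312 × 100
⇒ 27830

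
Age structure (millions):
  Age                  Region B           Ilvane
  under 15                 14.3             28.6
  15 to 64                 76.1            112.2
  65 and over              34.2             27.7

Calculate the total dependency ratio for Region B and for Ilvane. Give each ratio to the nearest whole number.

Region B: 64
Ilvane: 50

Region B: (14.3 + 34.2) / 76.1 × 100 = 48.5 / 76.1 × 100 = 64
Ilvane: (28.6 + 27.7) / 112.2 × 100 = 56.3 / 112.2 × 100 = 50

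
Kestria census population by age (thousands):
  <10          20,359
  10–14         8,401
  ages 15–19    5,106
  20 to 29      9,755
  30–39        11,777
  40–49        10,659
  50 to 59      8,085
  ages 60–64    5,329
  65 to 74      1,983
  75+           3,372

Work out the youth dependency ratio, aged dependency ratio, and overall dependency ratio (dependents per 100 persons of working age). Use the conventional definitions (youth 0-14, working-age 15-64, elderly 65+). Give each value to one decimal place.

0–14: 20,359 + 8,401 = 28,760
15–64: 5,106 + 9,755 + 11,777 + 10,659 + 8,085 + 5,329 = 50,711
65+: 1,983 + 3,372 = 5,355
Youth dependency ratio = 28,760 / 50,711 × 100 = 56.7
Old-age dependency ratio = 5,355 / 50,711 × 100 = 10.6
Total dependency ratio = (28,760 + 5,355) / 50,711 × 100 = 34,115 / 50,711 × 100 = 67.3

Youth dependency ratio: 56.7
Old-age dependency ratio: 10.6
Total dependency ratio: 67.3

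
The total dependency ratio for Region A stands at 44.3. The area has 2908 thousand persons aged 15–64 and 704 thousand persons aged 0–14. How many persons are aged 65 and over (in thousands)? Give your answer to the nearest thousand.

Aged 65 and over: 584

Total dependency ratio = (youth + elderly) / working-age × 100
44.3 = (704 + E) / 2908 × 100
⇒ 584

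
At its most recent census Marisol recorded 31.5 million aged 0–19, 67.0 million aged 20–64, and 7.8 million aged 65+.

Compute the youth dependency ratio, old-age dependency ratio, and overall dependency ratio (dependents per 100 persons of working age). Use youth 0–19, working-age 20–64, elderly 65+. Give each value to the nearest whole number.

Youth dependency ratio = 31.5 / 67.0 × 100 = 47
Old-age dependency ratio = 7.8 / 67.0 × 100 = 12
Total dependency ratio = (31.5 + 7.8) / 67.0 × 100 = 39.3 / 67.0 × 100 = 59

Youth dependency ratio: 47
Old-age dependency ratio: 12
Total dependency ratio: 59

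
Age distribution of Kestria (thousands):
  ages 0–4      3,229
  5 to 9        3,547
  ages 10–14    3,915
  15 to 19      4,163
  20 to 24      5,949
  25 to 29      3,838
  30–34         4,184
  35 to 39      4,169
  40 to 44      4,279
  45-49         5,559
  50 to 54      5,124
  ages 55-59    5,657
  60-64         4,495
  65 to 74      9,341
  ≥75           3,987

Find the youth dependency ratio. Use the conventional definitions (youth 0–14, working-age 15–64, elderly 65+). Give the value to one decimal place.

0–14: 3,229 + 3,547 + 3,915 = 10,691
15–64: 4,163 + 5,949 + 3,838 + 4,184 + 4,169 + 4,279 + 5,559 + 5,124 + 5,657 + 4,495 = 47,417
65+: 9,341 + 3,987 = 13,328
Youth dependency ratio = 10,691 / 47,417 × 100 = 22.5

Youth dependency ratio: 22.5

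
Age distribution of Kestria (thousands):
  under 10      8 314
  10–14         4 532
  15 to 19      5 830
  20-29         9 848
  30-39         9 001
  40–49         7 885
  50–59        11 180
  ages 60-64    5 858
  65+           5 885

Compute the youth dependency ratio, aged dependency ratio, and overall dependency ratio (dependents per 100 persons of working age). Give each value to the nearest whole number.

0–14: 8 314 + 4 532 = 12 846
15–64: 5 830 + 9 848 + 9 001 + 7 885 + 11 180 + 5 858 = 49 602
65+: 5 885
Youth dependency ratio = 12 846 / 49 602 × 100 = 26
Old-age dependency ratio = 5 885 / 49 602 × 100 = 12
Total dependency ratio = (12 846 + 5 885) / 49 602 × 100 = 18 731 / 49 602 × 100 = 38

Youth dependency ratio: 26
Old-age dependency ratio: 12
Total dependency ratio: 38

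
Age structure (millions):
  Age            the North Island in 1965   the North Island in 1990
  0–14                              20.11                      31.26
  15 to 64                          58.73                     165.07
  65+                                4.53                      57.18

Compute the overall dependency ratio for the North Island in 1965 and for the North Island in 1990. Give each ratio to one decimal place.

the North Island in 1965: (20.11 + 4.53) / 58.73 × 100 = 24.64 / 58.73 × 100 = 42.0
the North Island in 1990: (31.26 + 57.18) / 165.07 × 100 = 88.44 / 165.07 × 100 = 53.6

the North Island in 1965: 42.0
the North Island in 1990: 53.6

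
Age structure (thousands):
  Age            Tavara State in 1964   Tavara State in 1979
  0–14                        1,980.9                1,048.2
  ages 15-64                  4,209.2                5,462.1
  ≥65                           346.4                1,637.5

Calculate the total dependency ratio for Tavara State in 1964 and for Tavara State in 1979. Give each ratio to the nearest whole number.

Tavara State in 1964: 55
Tavara State in 1979: 49

Tavara State in 1964: (1,980.9 + 346.4) / 4,209.2 × 100 = 2,327.3 / 4,209.2 × 100 = 55
Tavara State in 1979: (1,048.2 + 1,637.5) / 5,462.1 × 100 = 2,685.7 / 5,462.1 × 100 = 49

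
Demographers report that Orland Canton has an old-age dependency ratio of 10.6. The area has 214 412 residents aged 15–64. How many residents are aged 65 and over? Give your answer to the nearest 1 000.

Old-age dependency ratio = elderly / working-age × 100
10.6 = E / 214 412 × 100
⇒ 23 000

Aged 65 and over: 23 000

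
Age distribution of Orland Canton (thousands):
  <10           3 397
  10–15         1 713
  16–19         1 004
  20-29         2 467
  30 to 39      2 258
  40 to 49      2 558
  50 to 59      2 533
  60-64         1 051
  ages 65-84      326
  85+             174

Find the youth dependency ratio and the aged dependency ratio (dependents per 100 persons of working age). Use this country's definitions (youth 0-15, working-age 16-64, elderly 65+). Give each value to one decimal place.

Youth dependency ratio: 43.0
Old-age dependency ratio: 4.2

0–15: 3 397 + 1 713 = 5 110
16–64: 1 004 + 2 467 + 2 258 + 2 558 + 2 533 + 1 051 = 11 871
65+: 326 + 174 = 500
Youth dependency ratio = 5 110 / 11 871 × 100 = 43.0
Old-age dependency ratio = 500 / 11 871 × 100 = 4.2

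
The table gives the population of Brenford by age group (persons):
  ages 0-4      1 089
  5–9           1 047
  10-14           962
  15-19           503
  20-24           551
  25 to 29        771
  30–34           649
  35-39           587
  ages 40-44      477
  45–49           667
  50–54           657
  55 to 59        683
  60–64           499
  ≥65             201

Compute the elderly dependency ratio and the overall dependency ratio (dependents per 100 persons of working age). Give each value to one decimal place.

0–14: 1 089 + 1 047 + 962 = 3 098
15–64: 503 + 551 + 771 + 649 + 587 + 477 + 667 + 657 + 683 + 499 = 6 044
65+: 201
Old-age dependency ratio = 201 / 6 044 × 100 = 3.3
Total dependency ratio = (3 098 + 201) / 6 044 × 100 = 3 299 / 6 044 × 100 = 54.6

Old-age dependency ratio: 3.3
Total dependency ratio: 54.6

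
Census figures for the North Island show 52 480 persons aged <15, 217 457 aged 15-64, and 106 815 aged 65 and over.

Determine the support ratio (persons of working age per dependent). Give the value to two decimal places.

Support ratio: 1.37

Support ratio = 217 457 / (52 480 + 106 815) = 217 457 / 159 295 = 1.37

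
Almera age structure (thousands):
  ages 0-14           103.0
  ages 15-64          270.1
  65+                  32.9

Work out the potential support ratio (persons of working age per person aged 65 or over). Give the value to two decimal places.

Potential support ratio: 8.21

Potential support ratio = 270.1 / 32.9 = 8.21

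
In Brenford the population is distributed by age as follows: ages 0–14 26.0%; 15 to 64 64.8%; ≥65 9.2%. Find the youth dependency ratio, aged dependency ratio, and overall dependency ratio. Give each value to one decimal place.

Youth dependency ratio: 40.1
Old-age dependency ratio: 14.2
Total dependency ratio: 54.3

Youth dependency ratio = 26.0 / 64.8 × 100 = 40.1
Old-age dependency ratio = 9.2 / 64.8 × 100 = 14.2
Total dependency ratio = (26.0 + 9.2) / 64.8 × 100 = 35.2 / 64.8 × 100 = 54.3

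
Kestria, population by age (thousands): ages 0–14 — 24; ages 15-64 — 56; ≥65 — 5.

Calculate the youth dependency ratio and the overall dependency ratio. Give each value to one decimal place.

Youth dependency ratio = 24 / 56 × 100 = 42.9
Total dependency ratio = (24 + 5) / 56 × 100 = 29 / 56 × 100 = 51.8

Youth dependency ratio: 42.9
Total dependency ratio: 51.8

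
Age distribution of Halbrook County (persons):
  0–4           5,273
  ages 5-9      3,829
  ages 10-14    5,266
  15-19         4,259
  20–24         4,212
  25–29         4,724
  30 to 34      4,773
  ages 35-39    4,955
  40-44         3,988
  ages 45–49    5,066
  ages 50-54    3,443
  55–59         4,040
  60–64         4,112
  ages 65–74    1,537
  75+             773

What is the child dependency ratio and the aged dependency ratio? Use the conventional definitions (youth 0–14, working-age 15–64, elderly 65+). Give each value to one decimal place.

0–14: 5,273 + 3,829 + 5,266 = 14,368
15–64: 4,259 + 4,212 + 4,724 + 4,773 + 4,955 + 3,988 + 5,066 + 3,443 + 4,040 + 4,112 = 43,572
65+: 1,537 + 773 = 2,310
Youth dependency ratio = 14,368 / 43,572 × 100 = 33.0
Old-age dependency ratio = 2,310 / 43,572 × 100 = 5.3

Youth dependency ratio: 33.0
Old-age dependency ratio: 5.3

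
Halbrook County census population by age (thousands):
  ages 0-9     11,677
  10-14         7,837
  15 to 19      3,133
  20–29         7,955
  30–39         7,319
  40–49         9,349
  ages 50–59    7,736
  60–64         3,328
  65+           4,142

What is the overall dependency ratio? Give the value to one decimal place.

0–14: 11,677 + 7,837 = 19,514
15–64: 3,133 + 7,955 + 7,319 + 9,349 + 7,736 + 3,328 = 38,820
65+: 4,142
Total dependency ratio = (19,514 + 4,142) / 38,820 × 100 = 23,656 / 38,820 × 100 = 60.9

Total dependency ratio: 60.9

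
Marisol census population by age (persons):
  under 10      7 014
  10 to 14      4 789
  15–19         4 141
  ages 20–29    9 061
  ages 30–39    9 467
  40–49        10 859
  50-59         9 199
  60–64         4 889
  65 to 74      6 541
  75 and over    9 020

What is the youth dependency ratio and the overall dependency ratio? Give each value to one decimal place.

Youth dependency ratio: 24.8
Total dependency ratio: 57.5

0–14: 7 014 + 4 789 = 11 803
15–64: 4 141 + 9 061 + 9 467 + 10 859 + 9 199 + 4 889 = 47 616
65+: 6 541 + 9 020 = 15 561
Youth dependency ratio = 11 803 / 47 616 × 100 = 24.8
Total dependency ratio = (11 803 + 15 561) / 47 616 × 100 = 27 364 / 47 616 × 100 = 57.5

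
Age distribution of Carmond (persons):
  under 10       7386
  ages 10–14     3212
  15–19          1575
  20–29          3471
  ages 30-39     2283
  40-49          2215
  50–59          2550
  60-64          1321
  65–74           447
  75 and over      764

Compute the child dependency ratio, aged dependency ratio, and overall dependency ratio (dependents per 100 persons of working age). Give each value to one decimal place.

0–14: 7386 + 3212 = 10598
15–64: 1575 + 3471 + 2283 + 2215 + 2550 + 1321 = 13415
65+: 447 + 764 = 1211
Youth dependency ratio = 10598 / 13415 × 100 = 79.0
Old-age dependency ratio = 1211 / 13415 × 100 = 9.0
Total dependency ratio = (10598 + 1211) / 13415 × 100 = 11809 / 13415 × 100 = 88.0

Youth dependency ratio: 79.0
Old-age dependency ratio: 9.0
Total dependency ratio: 88.0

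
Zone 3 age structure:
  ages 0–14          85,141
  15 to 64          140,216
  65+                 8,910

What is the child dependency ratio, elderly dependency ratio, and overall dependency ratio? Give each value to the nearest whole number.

Youth dependency ratio: 61
Old-age dependency ratio: 6
Total dependency ratio: 67

Youth dependency ratio = 85,141 / 140,216 × 100 = 61
Old-age dependency ratio = 8,910 / 140,216 × 100 = 6
Total dependency ratio = (85,141 + 8,910) / 140,216 × 100 = 94,051 / 140,216 × 100 = 67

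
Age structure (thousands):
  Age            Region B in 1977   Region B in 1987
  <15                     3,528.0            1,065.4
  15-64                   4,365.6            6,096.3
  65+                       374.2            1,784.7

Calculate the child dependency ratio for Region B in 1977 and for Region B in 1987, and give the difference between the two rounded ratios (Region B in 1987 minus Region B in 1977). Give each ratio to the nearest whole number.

Region B in 1977: 3,528.0 / 4,365.6 × 100 = 81
Region B in 1987: 1,065.4 / 6,096.3 × 100 = 17

Region B in 1977: 81
Region B in 1987: 17
Difference: -64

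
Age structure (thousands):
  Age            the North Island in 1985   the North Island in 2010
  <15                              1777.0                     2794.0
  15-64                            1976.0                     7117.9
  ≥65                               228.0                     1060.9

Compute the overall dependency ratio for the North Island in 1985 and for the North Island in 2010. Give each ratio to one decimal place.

the North Island in 1985: (1777.0 + 228.0) / 1976.0 × 100 = 2005.0 / 1976.0 × 100 = 101.5
the North Island in 2010: (2794.0 + 1060.9) / 7117.9 × 100 = 3854.9 / 7117.9 × 100 = 54.2

the North Island in 1985: 101.5
the North Island in 2010: 54.2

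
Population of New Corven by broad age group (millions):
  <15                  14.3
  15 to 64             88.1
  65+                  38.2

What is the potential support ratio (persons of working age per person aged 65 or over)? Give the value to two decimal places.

Potential support ratio = 88.1 / 38.2 = 2.31

Potential support ratio: 2.31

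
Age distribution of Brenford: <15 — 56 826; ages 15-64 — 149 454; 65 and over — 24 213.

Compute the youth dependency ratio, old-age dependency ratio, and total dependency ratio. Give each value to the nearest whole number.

Youth dependency ratio: 38
Old-age dependency ratio: 16
Total dependency ratio: 54

Youth dependency ratio = 56 826 / 149 454 × 100 = 38
Old-age dependency ratio = 24 213 / 149 454 × 100 = 16
Total dependency ratio = (56 826 + 24 213) / 149 454 × 100 = 81 039 / 149 454 × 100 = 54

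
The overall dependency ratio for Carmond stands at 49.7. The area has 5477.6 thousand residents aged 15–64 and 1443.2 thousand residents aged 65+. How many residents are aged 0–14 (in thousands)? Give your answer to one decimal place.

Total dependency ratio = (youth + elderly) / working-age × 100
49.7 = (Y + 1443.2) / 5477.6 × 100
⇒ 1279.2

Aged 0–14: 1279.2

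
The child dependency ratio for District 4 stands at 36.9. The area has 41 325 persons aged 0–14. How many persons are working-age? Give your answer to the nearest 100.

Working-age: 112 000

Youth dependency ratio = youth / working-age × 100
36.9 = 41 325 / W × 100
⇒ 112 000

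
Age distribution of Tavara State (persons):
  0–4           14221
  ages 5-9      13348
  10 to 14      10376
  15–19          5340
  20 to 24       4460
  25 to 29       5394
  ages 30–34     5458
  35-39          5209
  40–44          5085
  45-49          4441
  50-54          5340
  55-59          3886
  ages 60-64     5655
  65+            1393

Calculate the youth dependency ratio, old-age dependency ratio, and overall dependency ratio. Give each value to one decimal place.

0–14: 14221 + 13348 + 10376 = 37945
15–64: 5340 + 4460 + 5394 + 5458 + 5209 + 5085 + 4441 + 5340 + 3886 + 5655 = 50268
65+: 1393
Youth dependency ratio = 37945 / 50268 × 100 = 75.5
Old-age dependency ratio = 1393 / 50268 × 100 = 2.8
Total dependency ratio = (37945 + 1393) / 50268 × 100 = 39338 / 50268 × 100 = 78.3

Youth dependency ratio: 75.5
Old-age dependency ratio: 2.8
Total dependency ratio: 78.3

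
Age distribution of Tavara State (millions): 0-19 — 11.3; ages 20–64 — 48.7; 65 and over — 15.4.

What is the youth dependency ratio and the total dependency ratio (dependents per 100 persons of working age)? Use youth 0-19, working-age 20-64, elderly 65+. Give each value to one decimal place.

Youth dependency ratio: 23.2
Total dependency ratio: 54.8

Youth dependency ratio = 11.3 / 48.7 × 100 = 23.2
Total dependency ratio = (11.3 + 15.4) / 48.7 × 100 = 26.7 / 48.7 × 100 = 54.8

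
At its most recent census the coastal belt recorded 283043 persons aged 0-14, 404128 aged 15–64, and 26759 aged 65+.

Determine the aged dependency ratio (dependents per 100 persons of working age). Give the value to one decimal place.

Old-age dependency ratio: 6.6

Old-age dependency ratio = 26759 / 404128 × 100 = 6.6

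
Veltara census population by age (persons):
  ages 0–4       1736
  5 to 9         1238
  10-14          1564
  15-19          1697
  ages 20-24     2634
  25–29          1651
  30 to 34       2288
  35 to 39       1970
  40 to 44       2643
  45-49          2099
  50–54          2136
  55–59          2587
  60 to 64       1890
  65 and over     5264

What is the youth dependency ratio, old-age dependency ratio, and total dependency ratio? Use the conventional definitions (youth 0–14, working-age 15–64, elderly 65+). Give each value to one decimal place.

0–14: 1736 + 1238 + 1564 = 4538
15–64: 1697 + 2634 + 1651 + 2288 + 1970 + 2643 + 2099 + 2136 + 2587 + 1890 = 21595
65+: 5264
Youth dependency ratio = 4538 / 21595 × 100 = 21.0
Old-age dependency ratio = 5264 / 21595 × 100 = 24.4
Total dependency ratio = (4538 + 5264) / 21595 × 100 = 9802 / 21595 × 100 = 45.4

Youth dependency ratio: 21.0
Old-age dependency ratio: 24.4
Total dependency ratio: 45.4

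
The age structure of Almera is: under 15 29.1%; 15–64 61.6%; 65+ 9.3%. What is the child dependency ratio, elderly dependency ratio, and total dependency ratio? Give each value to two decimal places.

Youth dependency ratio = 29.1 / 61.6 × 100 = 47.24
Old-age dependency ratio = 9.3 / 61.6 × 100 = 15.10
Total dependency ratio = (29.1 + 9.3) / 61.6 × 100 = 38.4 / 61.6 × 100 = 62.34

Youth dependency ratio: 47.24
Old-age dependency ratio: 15.10
Total dependency ratio: 62.34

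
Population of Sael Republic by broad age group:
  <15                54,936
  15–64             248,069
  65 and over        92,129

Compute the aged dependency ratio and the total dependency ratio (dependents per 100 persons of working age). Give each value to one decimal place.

Old-age dependency ratio: 37.1
Total dependency ratio: 59.3

Old-age dependency ratio = 92,129 / 248,069 × 100 = 37.1
Total dependency ratio = (54,936 + 92,129) / 248,069 × 100 = 147,065 / 248,069 × 100 = 59.3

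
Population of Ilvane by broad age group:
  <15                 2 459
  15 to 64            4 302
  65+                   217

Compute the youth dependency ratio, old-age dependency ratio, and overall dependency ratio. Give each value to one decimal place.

Youth dependency ratio = 2 459 / 4 302 × 100 = 57.2
Old-age dependency ratio = 217 / 4 302 × 100 = 5.0
Total dependency ratio = (2 459 + 217) / 4 302 × 100 = 2 676 / 4 302 × 100 = 62.2

Youth dependency ratio: 57.2
Old-age dependency ratio: 5.0
Total dependency ratio: 62.2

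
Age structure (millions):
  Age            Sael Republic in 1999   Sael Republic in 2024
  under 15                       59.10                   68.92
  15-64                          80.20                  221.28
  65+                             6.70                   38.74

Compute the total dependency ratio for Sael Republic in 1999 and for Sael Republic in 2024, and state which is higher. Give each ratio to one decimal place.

Sael Republic in 1999: (59.10 + 6.70) / 80.20 × 100 = 65.80 / 80.20 × 100 = 82.0
Sael Republic in 2024: (68.92 + 38.74) / 221.28 × 100 = 107.66 / 221.28 × 100 = 48.7

Sael Republic in 1999: 82.0
Sael Republic in 2024: 48.7
Higher: Sael Republic in 1999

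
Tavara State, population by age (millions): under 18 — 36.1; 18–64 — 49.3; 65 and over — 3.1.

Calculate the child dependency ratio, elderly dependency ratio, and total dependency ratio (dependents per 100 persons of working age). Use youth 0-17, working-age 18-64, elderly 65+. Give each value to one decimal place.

Youth dependency ratio = 36.1 / 49.3 × 100 = 73.2
Old-age dependency ratio = 3.1 / 49.3 × 100 = 6.3
Total dependency ratio = (36.1 + 3.1) / 49.3 × 100 = 39.2 / 49.3 × 100 = 79.5

Youth dependency ratio: 73.2
Old-age dependency ratio: 6.3
Total dependency ratio: 79.5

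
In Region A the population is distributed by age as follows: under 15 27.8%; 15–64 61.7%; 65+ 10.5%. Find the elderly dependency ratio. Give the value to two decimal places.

Old-age dependency ratio = 10.5 / 61.7 × 100 = 17.02

Old-age dependency ratio: 17.02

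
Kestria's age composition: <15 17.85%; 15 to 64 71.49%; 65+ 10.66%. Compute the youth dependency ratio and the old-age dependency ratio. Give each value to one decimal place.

Youth dependency ratio: 25.0
Old-age dependency ratio: 14.9

Youth dependency ratio = 17.85 / 71.49 × 100 = 25.0
Old-age dependency ratio = 10.66 / 71.49 × 100 = 14.9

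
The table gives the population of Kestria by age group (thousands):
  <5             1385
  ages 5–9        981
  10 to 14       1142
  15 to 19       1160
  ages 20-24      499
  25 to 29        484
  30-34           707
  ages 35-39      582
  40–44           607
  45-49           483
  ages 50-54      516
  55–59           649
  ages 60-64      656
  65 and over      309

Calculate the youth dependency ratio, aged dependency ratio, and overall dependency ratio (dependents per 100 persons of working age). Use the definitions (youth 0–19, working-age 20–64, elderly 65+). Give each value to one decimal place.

Youth dependency ratio: 90.1
Old-age dependency ratio: 6.0
Total dependency ratio: 96.0

0–19: 1385 + 981 + 1142 + 1160 = 4668
20–64: 499 + 484 + 707 + 582 + 607 + 483 + 516 + 649 + 656 = 5183
65+: 309
Youth dependency ratio = 4668 / 5183 × 100 = 90.1
Old-age dependency ratio = 309 / 5183 × 100 = 6.0
Total dependency ratio = (4668 + 309) / 5183 × 100 = 4977 / 5183 × 100 = 96.0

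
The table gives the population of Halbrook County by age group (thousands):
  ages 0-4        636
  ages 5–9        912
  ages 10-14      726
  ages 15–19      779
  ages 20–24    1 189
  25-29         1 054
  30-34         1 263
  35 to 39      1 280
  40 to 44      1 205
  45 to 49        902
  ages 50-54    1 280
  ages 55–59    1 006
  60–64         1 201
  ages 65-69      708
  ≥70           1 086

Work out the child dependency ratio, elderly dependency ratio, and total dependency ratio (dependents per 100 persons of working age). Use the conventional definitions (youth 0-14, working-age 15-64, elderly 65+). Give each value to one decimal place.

0–14: 636 + 912 + 726 = 2 274
15–64: 779 + 1 189 + 1 054 + 1 263 + 1 280 + 1 205 + 902 + 1 280 + 1 006 + 1 201 = 11 159
65+: 708 + 1 086 = 1 794
Youth dependency ratio = 2 274 / 11 159 × 100 = 20.4
Old-age dependency ratio = 1 794 / 11 159 × 100 = 16.1
Total dependency ratio = (2 274 + 1 794) / 11 159 × 100 = 4 068 / 11 159 × 100 = 36.5

Youth dependency ratio: 20.4
Old-age dependency ratio: 16.1
Total dependency ratio: 36.5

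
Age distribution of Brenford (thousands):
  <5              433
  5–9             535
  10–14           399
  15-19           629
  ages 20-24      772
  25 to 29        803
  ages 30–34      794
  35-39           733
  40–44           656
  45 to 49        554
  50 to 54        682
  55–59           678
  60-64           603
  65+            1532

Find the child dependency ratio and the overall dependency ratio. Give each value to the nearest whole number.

Youth dependency ratio: 20
Total dependency ratio: 42

0–14: 433 + 535 + 399 = 1367
15–64: 629 + 772 + 803 + 794 + 733 + 656 + 554 + 682 + 678 + 603 = 6904
65+: 1532
Youth dependency ratio = 1367 / 6904 × 100 = 20
Total dependency ratio = (1367 + 1532) / 6904 × 100 = 2899 / 6904 × 100 = 42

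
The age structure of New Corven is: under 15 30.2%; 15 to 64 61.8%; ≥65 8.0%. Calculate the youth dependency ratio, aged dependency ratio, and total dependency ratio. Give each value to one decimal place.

Youth dependency ratio: 48.9
Old-age dependency ratio: 12.9
Total dependency ratio: 61.8

Youth dependency ratio = 30.2 / 61.8 × 100 = 48.9
Old-age dependency ratio = 8.0 / 61.8 × 100 = 12.9
Total dependency ratio = (30.2 + 8.0) / 61.8 × 100 = 38.2 / 61.8 × 100 = 61.8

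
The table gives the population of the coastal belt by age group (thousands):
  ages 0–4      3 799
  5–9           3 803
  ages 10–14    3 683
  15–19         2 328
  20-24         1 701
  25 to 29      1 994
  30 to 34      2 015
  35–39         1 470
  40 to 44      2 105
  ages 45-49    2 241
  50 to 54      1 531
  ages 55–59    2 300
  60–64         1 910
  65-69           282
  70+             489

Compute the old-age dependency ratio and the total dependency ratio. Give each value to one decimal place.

0–14: 3 799 + 3 803 + 3 683 = 11 285
15–64: 2 328 + 1 701 + 1 994 + 2 015 + 1 470 + 2 105 + 2 241 + 1 531 + 2 300 + 1 910 = 19 595
65+: 282 + 489 = 771
Old-age dependency ratio = 771 / 19 595 × 100 = 3.9
Total dependency ratio = (11 285 + 771) / 19 595 × 100 = 12 056 / 19 595 × 100 = 61.5

Old-age dependency ratio: 3.9
Total dependency ratio: 61.5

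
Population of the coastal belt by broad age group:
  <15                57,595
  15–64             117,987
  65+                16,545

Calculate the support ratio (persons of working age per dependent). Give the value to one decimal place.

Support ratio = 117,987 / (57,595 + 16,545) = 117,987 / 74,140 = 1.6

Support ratio: 1.6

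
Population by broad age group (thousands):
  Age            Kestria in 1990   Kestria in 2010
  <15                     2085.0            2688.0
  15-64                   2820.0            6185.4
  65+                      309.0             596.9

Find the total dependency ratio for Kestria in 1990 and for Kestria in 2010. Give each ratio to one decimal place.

Kestria in 1990: (2085.0 + 309.0) / 2820.0 × 100 = 2394.0 / 2820.0 × 100 = 84.9
Kestria in 2010: (2688.0 + 596.9) / 6185.4 × 100 = 3284.9 / 6185.4 × 100 = 53.1

Kestria in 1990: 84.9
Kestria in 2010: 53.1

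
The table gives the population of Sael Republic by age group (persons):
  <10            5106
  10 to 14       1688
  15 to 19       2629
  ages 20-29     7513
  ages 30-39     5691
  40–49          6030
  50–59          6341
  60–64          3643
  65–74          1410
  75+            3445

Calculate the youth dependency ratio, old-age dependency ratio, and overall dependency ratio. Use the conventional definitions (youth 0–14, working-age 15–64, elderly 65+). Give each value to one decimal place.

0–14: 5106 + 1688 = 6794
15–64: 2629 + 7513 + 5691 + 6030 + 6341 + 3643 = 31847
65+: 1410 + 3445 = 4855
Youth dependency ratio = 6794 / 31847 × 100 = 21.3
Old-age dependency ratio = 4855 / 31847 × 100 = 15.2
Total dependency ratio = (6794 + 4855) / 31847 × 100 = 11649 / 31847 × 100 = 36.6

Youth dependency ratio: 21.3
Old-age dependency ratio: 15.2
Total dependency ratio: 36.6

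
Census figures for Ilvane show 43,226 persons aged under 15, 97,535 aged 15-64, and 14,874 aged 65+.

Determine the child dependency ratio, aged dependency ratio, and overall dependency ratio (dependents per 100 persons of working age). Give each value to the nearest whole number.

Youth dependency ratio = 43,226 / 97,535 × 100 = 44
Old-age dependency ratio = 14,874 / 97,535 × 100 = 15
Total dependency ratio = (43,226 + 14,874) / 97,535 × 100 = 58,100 / 97,535 × 100 = 60

Youth dependency ratio: 44
Old-age dependency ratio: 15
Total dependency ratio: 60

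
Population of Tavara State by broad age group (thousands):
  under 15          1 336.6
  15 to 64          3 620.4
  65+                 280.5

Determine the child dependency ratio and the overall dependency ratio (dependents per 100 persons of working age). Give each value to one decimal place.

Youth dependency ratio = 1 336.6 / 3 620.4 × 100 = 36.9
Total dependency ratio = (1 336.6 + 280.5) / 3 620.4 × 100 = 1 617.1 / 3 620.4 × 100 = 44.7

Youth dependency ratio: 36.9
Total dependency ratio: 44.7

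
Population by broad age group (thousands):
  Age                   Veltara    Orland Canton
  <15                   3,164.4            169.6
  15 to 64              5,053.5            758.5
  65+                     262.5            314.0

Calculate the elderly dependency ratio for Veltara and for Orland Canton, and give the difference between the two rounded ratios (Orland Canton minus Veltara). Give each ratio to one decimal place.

Veltara: 5.2
Orland Canton: 41.4
Difference: +36.2

Veltara: 262.5 / 5,053.5 × 100 = 5.2
Orland Canton: 314.0 / 758.5 × 100 = 41.4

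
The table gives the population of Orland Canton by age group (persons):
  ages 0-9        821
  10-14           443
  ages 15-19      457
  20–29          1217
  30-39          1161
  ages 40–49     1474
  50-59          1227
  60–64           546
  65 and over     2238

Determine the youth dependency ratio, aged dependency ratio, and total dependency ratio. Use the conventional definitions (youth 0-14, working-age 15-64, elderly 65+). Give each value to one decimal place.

0–14: 821 + 443 = 1264
15–64: 457 + 1217 + 1161 + 1474 + 1227 + 546 = 6082
65+: 2238
Youth dependency ratio = 1264 / 6082 × 100 = 20.8
Old-age dependency ratio = 2238 / 6082 × 100 = 36.8
Total dependency ratio = (1264 + 2238) / 6082 × 100 = 3502 / 6082 × 100 = 57.6

Youth dependency ratio: 20.8
Old-age dependency ratio: 36.8
Total dependency ratio: 57.6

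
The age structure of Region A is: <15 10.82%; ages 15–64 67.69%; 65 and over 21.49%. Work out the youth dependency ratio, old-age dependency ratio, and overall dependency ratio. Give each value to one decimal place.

Youth dependency ratio = 10.82 / 67.69 × 100 = 16.0
Old-age dependency ratio = 21.49 / 67.69 × 100 = 31.7
Total dependency ratio = (10.82 + 21.49) / 67.69 × 100 = 32.31 / 67.69 × 100 = 47.7

Youth dependency ratio: 16.0
Old-age dependency ratio: 31.7
Total dependency ratio: 47.7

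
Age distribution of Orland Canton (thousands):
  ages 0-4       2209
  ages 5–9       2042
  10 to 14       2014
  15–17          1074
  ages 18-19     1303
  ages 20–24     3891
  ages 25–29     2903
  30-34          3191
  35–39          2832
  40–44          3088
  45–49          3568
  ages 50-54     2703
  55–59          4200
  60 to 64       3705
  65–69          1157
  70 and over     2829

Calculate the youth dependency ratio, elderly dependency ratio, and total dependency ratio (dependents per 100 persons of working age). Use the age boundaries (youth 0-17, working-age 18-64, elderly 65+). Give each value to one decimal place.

0–17: 2209 + 2042 + 2014 + 1074 = 7339
18–64: 1303 + 3891 + 2903 + 3191 + 2832 + 3088 + 3568 + 2703 + 4200 + 3705 = 31384
65+: 1157 + 2829 = 3986
Youth dependency ratio = 7339 / 31384 × 100 = 23.4
Old-age dependency ratio = 3986 / 31384 × 100 = 12.7
Total dependency ratio = (7339 + 3986) / 31384 × 100 = 11325 / 31384 × 100 = 36.1

Youth dependency ratio: 23.4
Old-age dependency ratio: 12.7
Total dependency ratio: 36.1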